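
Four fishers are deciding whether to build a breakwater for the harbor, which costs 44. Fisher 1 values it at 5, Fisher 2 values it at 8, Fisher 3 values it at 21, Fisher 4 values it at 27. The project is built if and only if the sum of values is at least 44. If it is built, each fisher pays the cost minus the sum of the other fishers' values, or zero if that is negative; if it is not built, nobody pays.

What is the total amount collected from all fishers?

Total value 61 ≥ cost 44, so it is built.
Fisher 1: others sum to 56; max(0, 44 - 56) = 0.
Fisher 2: others sum to 53; max(0, 44 - 53) = 0.
Fisher 3: others sum to 40; max(0, 44 - 40) = 4.
Fisher 4: others sum to 34; max(0, 44 - 34) = 10.
Total collected = 0 + 0 + 4 + 10 = 14.

14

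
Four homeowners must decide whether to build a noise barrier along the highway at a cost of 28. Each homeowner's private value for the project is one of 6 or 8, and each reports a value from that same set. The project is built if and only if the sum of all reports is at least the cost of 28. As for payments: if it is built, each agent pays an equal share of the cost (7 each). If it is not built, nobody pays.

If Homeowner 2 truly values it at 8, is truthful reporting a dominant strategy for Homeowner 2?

Yes

Check each profile of the others' reports and compare truth against every alternative report.
Others report (6, 6, 8): truth gives 1, best alternative gives 0.
Others report (6, 8, 6): truth gives 1, best alternative gives 0.
Others report (8, 6, 6): truth gives 1, best alternative gives 0.
Others report (6, 8, 8): truth gives 1, best alternative gives 1.
Others report (8, 6, 8): truth gives 1, best alternative gives 1.
Others report (8, 8, 6): truth gives 1, best alternative gives 1.
(Remaining 2 profiles checked similarly; truth is weakly best in each.)
In every case the truthful report is at least as good as any alternative, so it is a dominant strategy.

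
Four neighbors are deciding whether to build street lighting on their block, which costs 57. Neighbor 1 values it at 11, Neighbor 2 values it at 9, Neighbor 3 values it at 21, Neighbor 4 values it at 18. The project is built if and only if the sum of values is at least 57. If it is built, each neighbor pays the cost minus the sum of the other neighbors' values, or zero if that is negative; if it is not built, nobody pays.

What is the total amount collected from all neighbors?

Total value 59 ≥ cost 57, so it is built.
Neighbor 1: others sum to 48; max(0, 57 - 48) = 9.
Neighbor 2: others sum to 50; max(0, 57 - 50) = 7.
Neighbor 3: others sum to 38; max(0, 57 - 38) = 19.
Neighbor 4: others sum to 41; max(0, 57 - 41) = 16.
Total collected = 9 + 7 + 19 + 16 = 51.

51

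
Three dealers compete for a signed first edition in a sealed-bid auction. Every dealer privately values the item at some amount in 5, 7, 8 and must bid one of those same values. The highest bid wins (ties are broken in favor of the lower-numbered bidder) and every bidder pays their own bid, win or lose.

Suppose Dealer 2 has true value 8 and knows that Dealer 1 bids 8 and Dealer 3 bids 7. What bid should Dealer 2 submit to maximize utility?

5

Bid 5: loses but pays 5, utility -5.
Bid 7: loses but pays 7, utility -7.
Bid 8: loses but pays 8, utility -8.
The best choice is 5 with utility -5.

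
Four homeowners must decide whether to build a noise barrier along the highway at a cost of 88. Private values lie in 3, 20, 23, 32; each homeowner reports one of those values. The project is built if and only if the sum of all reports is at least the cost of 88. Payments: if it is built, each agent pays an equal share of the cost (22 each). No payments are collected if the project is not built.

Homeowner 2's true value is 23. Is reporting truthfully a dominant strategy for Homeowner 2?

Consider the case where Homeowner 1 reports 3, Homeowner 3 reports 23 and Homeowner 4 reports 32.
Truthful report 23: project not built, utility 0.
Report 32 instead: project built, pays 22, utility 23 - 22 = 1.
Since 1 > 0, reporting 32 is strictly better here, so truthful reporting is not dominant.

No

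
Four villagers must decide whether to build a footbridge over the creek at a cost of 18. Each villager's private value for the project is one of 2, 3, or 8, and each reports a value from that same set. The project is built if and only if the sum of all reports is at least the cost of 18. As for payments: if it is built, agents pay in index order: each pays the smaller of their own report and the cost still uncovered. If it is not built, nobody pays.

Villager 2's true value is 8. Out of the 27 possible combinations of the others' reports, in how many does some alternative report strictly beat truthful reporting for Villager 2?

7

Others report (2, 8, 8): truth gives 0; report 2 gives 6 > 0. Violating.
Others report (3, 8, 8): truth gives 0; report 2 gives 6 > 0. Violating.
Others report (8, 2, 8): truth gives 0; report 2 gives 6 > 0. Violating.
Others report (8, 3, 8): truth gives 0; report 2 gives 6 > 0. Violating.
Others report (2, 2, 2): truth gives 0; no alternative beats it.
Others report (2, 2, 3): truth gives 0; no alternative beats it.
(Checking all 27 profiles: 7 have a profitable deviation, 20 do not.)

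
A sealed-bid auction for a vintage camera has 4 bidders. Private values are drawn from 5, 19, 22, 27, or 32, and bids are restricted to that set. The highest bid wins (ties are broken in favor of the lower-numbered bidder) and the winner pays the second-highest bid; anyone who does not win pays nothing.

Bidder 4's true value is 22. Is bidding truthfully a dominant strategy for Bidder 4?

Check each profile of the others' bids and compare truth against every alternative bid.
Others bid (5, 5, 5): truth gives 17, best alternative gives 17.
Others bid (5, 5, 19): truth gives 3, best alternative gives 3.
Others bid (5, 19, 5): truth gives 3, best alternative gives 3.
Others bid (5, 19, 19): truth gives 3, best alternative gives 3.
Others bid (19, 5, 5): truth gives 3, best alternative gives 3.
Others bid (19, 5, 19): truth gives 3, best alternative gives 3.
(Remaining 119 profiles checked similarly; truth is weakly best in each.)
In every case the truthful bid is at least as good as any alternative, so it is a dominant strategy.

Yes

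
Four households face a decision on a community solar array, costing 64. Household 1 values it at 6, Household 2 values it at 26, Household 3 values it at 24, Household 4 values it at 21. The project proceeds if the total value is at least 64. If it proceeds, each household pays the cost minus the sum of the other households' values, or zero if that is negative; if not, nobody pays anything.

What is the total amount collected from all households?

32

Total value 77 ≥ cost 64, so it is built.
Household 1: others sum to 71; max(0, 64 - 71) = 0.
Household 2: others sum to 51; max(0, 64 - 51) = 13.
Household 3: others sum to 53; max(0, 64 - 53) = 11.
Household 4: others sum to 56; max(0, 64 - 56) = 8.
Total collected = 0 + 13 + 11 + 8 = 32.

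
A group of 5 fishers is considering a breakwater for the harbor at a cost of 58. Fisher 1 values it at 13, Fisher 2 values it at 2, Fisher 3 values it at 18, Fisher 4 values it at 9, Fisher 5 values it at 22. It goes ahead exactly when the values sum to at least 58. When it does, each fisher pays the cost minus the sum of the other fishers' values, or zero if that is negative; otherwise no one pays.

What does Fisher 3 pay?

Total value 64 ≥ cost 58, so the project is built.
The other fishers' values sum to 46.
Cost minus that sum is 58 - 46 = 12.

12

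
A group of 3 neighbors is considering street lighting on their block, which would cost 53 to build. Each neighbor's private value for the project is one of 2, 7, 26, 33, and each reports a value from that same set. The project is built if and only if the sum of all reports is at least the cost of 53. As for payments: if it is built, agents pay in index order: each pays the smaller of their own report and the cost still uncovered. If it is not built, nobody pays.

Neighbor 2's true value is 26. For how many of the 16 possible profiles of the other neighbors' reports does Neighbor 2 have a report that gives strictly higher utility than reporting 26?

4

Others report (26, 26): truth gives 0; report 2 gives 24 > 0. Violating.
Others report (26, 33): truth gives 0; report 2 gives 24 > 0. Violating.
Others report (33, 26): truth gives 6; report 2 gives 24 > 6. Violating.
Others report (33, 33): truth gives 6; report 2 gives 24 > 6. Violating.
Others report (2, 2): truth gives 0; no alternative beats it.
Others report (2, 7): truth gives 0; no alternative beats it.
(Checking all 16 profiles: 4 have a profitable deviation, 12 do not.)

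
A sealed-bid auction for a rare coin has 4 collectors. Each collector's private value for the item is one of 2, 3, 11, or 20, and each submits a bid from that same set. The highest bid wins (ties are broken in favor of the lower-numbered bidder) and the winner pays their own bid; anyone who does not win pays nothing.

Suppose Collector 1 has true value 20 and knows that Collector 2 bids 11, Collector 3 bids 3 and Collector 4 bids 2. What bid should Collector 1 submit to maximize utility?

Bid 2: loses, pays 0, utility 0.
Bid 3: loses, pays 0, utility 0.
Bid 11: wins, pays 11, utility 20 - 11 = 9.
Bid 20: wins, pays 20, utility 20 - 20 = 0.
The best choice is 11 with utility 9.

11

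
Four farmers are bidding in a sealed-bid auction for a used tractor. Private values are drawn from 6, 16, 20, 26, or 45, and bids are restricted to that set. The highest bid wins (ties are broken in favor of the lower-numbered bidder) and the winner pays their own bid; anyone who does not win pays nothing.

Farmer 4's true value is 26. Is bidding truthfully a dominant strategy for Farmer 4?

Consider the case where Farmer 1 bids 6, Farmer 2 bids 6 and Farmer 3 bids 6.
Truthful bid 26: wins, pays 26, utility 26 - 26 = 0.
Bid 16 instead: wins, pays 16, utility 26 - 16 = 10.
Since 10 > 0, bidding 16 is strictly better here, so truthful bidding is not dominant.

No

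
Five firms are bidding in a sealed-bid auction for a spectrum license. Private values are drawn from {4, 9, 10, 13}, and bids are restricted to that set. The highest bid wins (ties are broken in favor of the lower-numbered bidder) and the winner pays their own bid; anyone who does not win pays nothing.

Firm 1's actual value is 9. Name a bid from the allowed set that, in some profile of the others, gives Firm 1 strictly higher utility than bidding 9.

Suppose Firm 2 bids 4, Firm 3 bids 4, Firm 4 bids 4 and Firm 5 bids 4.
Bid 9: wins, pays 9, utility 9 - 9 = 0.
Bid 4: wins, pays 4, utility 9 - 4 = 5.
So bidding 4 beats truth here (5 > 0).

4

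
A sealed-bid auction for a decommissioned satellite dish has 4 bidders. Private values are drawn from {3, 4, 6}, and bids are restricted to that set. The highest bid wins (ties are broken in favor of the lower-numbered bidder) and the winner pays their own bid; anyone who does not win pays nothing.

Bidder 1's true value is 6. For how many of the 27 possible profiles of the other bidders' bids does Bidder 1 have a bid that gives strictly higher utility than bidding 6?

Others bid (3, 3, 3): truth gives 0; bid 3 gives 3 > 0. Violating.
Others bid (3, 3, 4): truth gives 0; bid 4 gives 2 > 0. Violating.
Others bid (3, 4, 3): truth gives 0; bid 4 gives 2 > 0. Violating.
Others bid (3, 4, 4): truth gives 0; bid 4 gives 2 > 0. Violating.
Others bid (3, 3, 6): truth gives 0; no alternative beats it.
Others bid (3, 4, 6): truth gives 0; no alternative beats it.
(Checking all 27 profiles: 8 have a profitable deviation, 19 do not.)

8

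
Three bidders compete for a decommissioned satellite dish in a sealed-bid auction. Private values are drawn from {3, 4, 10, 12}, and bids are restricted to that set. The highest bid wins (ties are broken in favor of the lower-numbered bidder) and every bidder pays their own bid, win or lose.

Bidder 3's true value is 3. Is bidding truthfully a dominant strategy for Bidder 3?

No

Consider the case where Bidder 1 bids 3 and Bidder 2 bids 3.
Truthful bid 3: loses but pays 3, utility -3.
Bid 4 instead: wins, pays 4, utility 3 - 4 = -1.
Since -1 > -3, bidding 4 is strictly better here, so truthful bidding is not dominant.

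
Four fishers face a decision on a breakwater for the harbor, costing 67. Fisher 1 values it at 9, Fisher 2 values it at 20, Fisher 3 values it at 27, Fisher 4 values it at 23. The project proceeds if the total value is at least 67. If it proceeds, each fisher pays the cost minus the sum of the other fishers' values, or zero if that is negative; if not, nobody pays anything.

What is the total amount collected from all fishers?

34

Total value 79 ≥ cost 67, so it is built.
Fisher 1: others sum to 70; max(0, 67 - 70) = 0.
Fisher 2: others sum to 59; max(0, 67 - 59) = 8.
Fisher 3: others sum to 52; max(0, 67 - 52) = 15.
Fisher 4: others sum to 56; max(0, 67 - 56) = 11.
Total collected = 0 + 8 + 15 + 11 = 34.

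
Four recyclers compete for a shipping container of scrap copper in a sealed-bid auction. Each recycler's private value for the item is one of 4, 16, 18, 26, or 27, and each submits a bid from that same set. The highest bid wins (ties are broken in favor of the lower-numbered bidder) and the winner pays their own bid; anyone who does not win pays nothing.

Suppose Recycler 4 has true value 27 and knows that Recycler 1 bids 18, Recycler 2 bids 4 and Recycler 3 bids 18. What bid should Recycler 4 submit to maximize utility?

Bid 4: loses, pays 0, utility 0.
Bid 16: loses, pays 0, utility 0.
Bid 18: loses, pays 0, utility 0.
Bid 26: wins, pays 26, utility 27 - 26 = 1.
Bid 27: wins, pays 27, utility 27 - 27 = 0.
The best choice is 26 with utility 1.

26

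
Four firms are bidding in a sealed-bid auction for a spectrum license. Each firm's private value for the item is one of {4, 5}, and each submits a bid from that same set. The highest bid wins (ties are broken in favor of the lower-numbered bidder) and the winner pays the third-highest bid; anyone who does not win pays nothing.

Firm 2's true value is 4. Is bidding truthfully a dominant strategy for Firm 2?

Yes

Check each profile of the others' bids and compare truth against every alternative bid.
Others bid (4, 5, 5): truth gives 0, best alternative gives -1.
Others bid (4, 4, 4): truth gives 0, best alternative gives 0.
Others bid (4, 4, 5): truth gives 0, best alternative gives 0.
Others bid (4, 5, 4): truth gives 0, best alternative gives 0.
Others bid (5, 4, 4): truth gives 0, best alternative gives 0.
Others bid (5, 4, 5): truth gives 0, best alternative gives 0.
(Remaining 2 profiles checked similarly; truth is weakly best in each.)
In every case the truthful bid is at least as good as any alternative, so it is a dominant strategy.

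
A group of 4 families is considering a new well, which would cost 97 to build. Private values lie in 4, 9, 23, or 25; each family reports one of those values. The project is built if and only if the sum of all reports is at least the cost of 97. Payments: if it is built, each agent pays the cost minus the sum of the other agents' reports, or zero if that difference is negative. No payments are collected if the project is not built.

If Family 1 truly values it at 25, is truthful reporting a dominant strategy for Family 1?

Check each profile of the others' reports and compare truth against every alternative report.
Others report (23, 25, 25): truth gives 1, best alternative gives 0.
Others report (25, 23, 25): truth gives 1, best alternative gives 0.
Others report (25, 25, 23): truth gives 1, best alternative gives 0.
Others report (25, 25, 25): truth gives 3, best alternative gives 3.
Others report (4, 4, 4): truth gives 0, best alternative gives 0.
Others report (4, 4, 9): truth gives 0, best alternative gives 0.
(Remaining 58 profiles checked similarly; truth is weakly best in each.)
In every case the truthful report is at least as good as any alternative, so it is a dominant strategy.

Yes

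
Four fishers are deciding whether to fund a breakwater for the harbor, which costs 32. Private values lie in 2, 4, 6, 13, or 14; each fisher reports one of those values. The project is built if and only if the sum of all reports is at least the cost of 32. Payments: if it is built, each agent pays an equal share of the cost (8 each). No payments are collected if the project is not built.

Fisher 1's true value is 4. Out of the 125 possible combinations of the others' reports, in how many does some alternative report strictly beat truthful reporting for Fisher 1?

9

Others report (2, 13, 13): truth gives -4; report 2 gives 0 > -4. Violating.
Others report (2, 13, 14): truth gives -4; report 2 gives 0 > -4. Violating.
Others report (2, 14, 13): truth gives -4; report 2 gives 0 > -4. Violating.
Others report (13, 2, 13): truth gives -4; report 2 gives 0 > -4. Violating.
Others report (2, 2, 2): truth gives 0; no alternative beats it.
Others report (2, 2, 4): truth gives 0; no alternative beats it.
(Checking all 125 profiles: 9 have a profitable deviation, 116 do not.)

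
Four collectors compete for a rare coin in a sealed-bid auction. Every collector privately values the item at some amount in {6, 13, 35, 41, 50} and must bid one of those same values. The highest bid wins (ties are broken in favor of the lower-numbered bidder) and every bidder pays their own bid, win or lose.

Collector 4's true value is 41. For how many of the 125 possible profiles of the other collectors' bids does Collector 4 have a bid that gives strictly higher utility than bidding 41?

Others bid (6, 6, 6): truth gives 0; bid 13 gives 28 > 0. Violating.
Others bid (6, 6, 13): truth gives 0; bid 35 gives 6 > 0. Violating.
Others bid (6, 6, 41): truth gives -41; bid 6 gives -6 > -41. Violating.
Others bid (6, 6, 50): truth gives -41; bid 6 gives -6 > -41. Violating.
Others bid (6, 6, 35): truth gives 0; no alternative beats it.
Others bid (6, 13, 35): truth gives 0; no alternative beats it.
(Checking all 125 profiles: 106 have a profitable deviation, 19 do not.)

106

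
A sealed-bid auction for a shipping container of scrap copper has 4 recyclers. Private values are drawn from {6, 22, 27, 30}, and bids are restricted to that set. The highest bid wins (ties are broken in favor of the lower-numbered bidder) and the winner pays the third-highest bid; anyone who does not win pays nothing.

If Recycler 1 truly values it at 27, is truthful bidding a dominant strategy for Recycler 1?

No

Consider the case where Recycler 2 bids 6, Recycler 3 bids 6 and Recycler 4 bids 30.
Truthful bid 27: loses, pays 0, utility 0.
Bid 30 instead: wins, pays 6, utility 27 - 6 = 21.
Since 21 > 0, bidding 30 is strictly better here, so truthful bidding is not dominant.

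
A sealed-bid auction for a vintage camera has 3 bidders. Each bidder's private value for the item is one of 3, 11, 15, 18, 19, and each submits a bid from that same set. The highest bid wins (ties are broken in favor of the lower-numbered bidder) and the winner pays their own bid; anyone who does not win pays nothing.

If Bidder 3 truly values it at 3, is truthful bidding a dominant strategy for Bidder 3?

Yes

Check each profile of the others' bids and compare truth against every alternative bid.
Others bid (3, 3): truth gives 0, best alternative gives -8.
Others bid (3, 11): truth gives 0, best alternative gives 0.
Others bid (3, 15): truth gives 0, best alternative gives 0.
Others bid (3, 18): truth gives 0, best alternative gives 0.
Others bid (3, 19): truth gives 0, best alternative gives 0.
Others bid (11, 3): truth gives 0, best alternative gives 0.
(Remaining 19 profiles checked similarly; truth is weakly best in each.)
In every case the truthful bid is at least as good as any alternative, so it is a dominant strategy.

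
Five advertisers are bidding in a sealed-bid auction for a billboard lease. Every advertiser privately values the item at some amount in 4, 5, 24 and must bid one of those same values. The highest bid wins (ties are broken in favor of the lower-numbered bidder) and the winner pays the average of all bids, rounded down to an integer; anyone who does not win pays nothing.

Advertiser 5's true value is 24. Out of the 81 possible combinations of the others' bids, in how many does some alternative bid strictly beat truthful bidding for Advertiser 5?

1

Others bid (4, 4, 4, 4): truth gives 16; bid 5 gives 20 > 16. Violating.
Others bid (4, 4, 4, 5): truth gives 16; no alternative beats it.
Others bid (4, 4, 4, 24): truth gives 0; no alternative beats it.
(Checking all 81 profiles: 1 has a profitable deviation, 80 do not.)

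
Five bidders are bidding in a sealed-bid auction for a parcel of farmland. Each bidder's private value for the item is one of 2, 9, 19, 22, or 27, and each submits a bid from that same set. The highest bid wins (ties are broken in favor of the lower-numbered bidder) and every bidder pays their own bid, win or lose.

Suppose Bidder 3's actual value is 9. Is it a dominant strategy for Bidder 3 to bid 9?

Consider the case where Bidder 1 bids 2, Bidder 2 bids 2, Bidder 4 bids 2 and Bidder 5 bids 19.
Truthful bid 9: loses but pays 9, utility -9.
Bid 2 instead: loses but pays 2, utility -2.
Since -2 > -9, bidding 2 is strictly better here, so truthful bidding is not dominant.

No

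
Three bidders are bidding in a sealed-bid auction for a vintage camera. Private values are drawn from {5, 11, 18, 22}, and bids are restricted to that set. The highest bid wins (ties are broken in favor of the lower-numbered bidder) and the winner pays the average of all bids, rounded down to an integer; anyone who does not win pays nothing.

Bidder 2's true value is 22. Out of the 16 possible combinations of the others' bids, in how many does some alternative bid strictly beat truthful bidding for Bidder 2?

6

Others bid (5, 5): truth gives 12; bid 11 gives 15 > 12. Violating.
Others bid (5, 11): truth gives 10; bid 11 gives 13 > 10. Violating.
Others bid (5, 18): truth gives 7; bid 18 gives 9 > 7. Violating.
Others bid (11, 5): truth gives 10; bid 18 gives 11 > 10. Violating.
Others bid (5, 22): truth gives 6; no alternative beats it.
Others bid (11, 22): truth gives 4; no alternative beats it.
(Checking all 16 profiles: 6 have a profitable deviation, 10 do not.)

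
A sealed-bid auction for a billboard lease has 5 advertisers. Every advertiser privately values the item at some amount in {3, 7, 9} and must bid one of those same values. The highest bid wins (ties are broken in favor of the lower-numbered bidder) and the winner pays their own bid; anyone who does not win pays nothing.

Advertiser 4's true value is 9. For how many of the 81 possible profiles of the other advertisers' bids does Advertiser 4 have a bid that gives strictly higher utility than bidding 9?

Others bid (3, 3, 3, 3): truth gives 0; bid 7 gives 2 > 0. Violating.
Others bid (3, 3, 3, 7): truth gives 0; bid 7 gives 2 > 0. Violating.
Others bid (3, 3, 3, 9): truth gives 0; no alternative beats it.
Others bid (3, 3, 7, 3): truth gives 0; no alternative beats it.
(Checking all 81 profiles: 2 have a profitable deviation, 79 do not.)

2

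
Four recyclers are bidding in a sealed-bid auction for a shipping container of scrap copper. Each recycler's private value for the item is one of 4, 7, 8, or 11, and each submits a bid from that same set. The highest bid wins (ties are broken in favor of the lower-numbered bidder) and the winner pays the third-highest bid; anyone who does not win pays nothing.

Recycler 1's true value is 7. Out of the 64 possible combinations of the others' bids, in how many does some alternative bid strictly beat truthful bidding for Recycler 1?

6

Others bid (4, 4, 8): truth gives 0; bid 8 gives 3 > 0. Violating.
Others bid (4, 4, 11): truth gives 0; bid 11 gives 3 > 0. Violating.
Others bid (4, 8, 4): truth gives 0; bid 8 gives 3 > 0. Violating.
Others bid (4, 11, 4): truth gives 0; bid 11 gives 3 > 0. Violating.
Others bid (4, 4, 4): truth gives 3; no alternative beats it.
Others bid (4, 4, 7): truth gives 3; no alternative beats it.
(Checking all 64 profiles: 6 have a profitable deviation, 58 do not.)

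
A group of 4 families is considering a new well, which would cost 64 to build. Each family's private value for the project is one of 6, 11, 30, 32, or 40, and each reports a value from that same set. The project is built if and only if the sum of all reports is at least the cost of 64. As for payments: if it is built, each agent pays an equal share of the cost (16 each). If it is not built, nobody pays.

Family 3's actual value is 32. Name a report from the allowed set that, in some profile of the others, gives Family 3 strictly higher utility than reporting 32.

40

Suppose Family 1 reports 6, Family 2 reports 11 and Family 4 reports 11.
Report 32: project not built, utility 0.
Report 40: project built, pays 16, utility 32 - 16 = 16.
So reporting 40 beats truth here (16 > 0).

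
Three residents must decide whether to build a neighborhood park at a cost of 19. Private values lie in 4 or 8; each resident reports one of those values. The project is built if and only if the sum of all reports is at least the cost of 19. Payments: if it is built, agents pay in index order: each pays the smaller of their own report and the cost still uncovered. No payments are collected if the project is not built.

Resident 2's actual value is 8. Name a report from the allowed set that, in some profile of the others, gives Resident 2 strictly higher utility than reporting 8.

4

Suppose Resident 1 reports 8 and Resident 3 reports 8.
Report 8: project built, pays 8, utility 8 - 8 = 0.
Report 4: project built, pays 4, utility 8 - 4 = 4.
So reporting 4 beats truth here (4 > 0).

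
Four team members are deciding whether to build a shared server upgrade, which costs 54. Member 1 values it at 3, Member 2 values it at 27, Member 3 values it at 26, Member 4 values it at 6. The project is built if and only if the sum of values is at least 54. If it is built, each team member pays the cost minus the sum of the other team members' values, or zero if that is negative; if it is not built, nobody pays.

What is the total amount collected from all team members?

37

Total value 62 ≥ cost 54, so it is built.
Member 1: others sum to 59; max(0, 54 - 59) = 0.
Member 2: others sum to 35; max(0, 54 - 35) = 19.
Member 3: others sum to 36; max(0, 54 - 36) = 18.
Member 4: others sum to 56; max(0, 54 - 56) = 0.
Total collected = 0 + 19 + 18 + 0 = 37.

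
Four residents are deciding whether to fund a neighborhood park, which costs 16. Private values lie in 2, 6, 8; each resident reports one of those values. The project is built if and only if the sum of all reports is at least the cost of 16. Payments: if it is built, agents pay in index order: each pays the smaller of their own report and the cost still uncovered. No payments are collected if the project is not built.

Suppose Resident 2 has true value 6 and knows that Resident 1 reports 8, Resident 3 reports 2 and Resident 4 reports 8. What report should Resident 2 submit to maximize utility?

2

Report 2: project built, pays 2, utility 6 - 2 = 4.
Report 6: project built, pays 6, utility 6 - 6 = 0.
Report 8: project built, pays 8, utility 6 - 8 = -2.
The best choice is 2 with utility 4.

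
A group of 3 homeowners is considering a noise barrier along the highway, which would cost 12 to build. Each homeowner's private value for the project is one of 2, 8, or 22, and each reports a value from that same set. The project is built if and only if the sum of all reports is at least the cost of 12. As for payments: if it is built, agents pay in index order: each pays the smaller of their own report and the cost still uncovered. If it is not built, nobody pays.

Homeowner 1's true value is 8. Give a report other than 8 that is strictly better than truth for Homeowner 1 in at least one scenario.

Suppose Homeowner 2 reports 2 and Homeowner 3 reports 8.
Report 8: project built, pays 8, utility 8 - 8 = 0.
Report 2: project built, pays 2, utility 8 - 2 = 6.
So reporting 2 beats truth here (6 > 0).

2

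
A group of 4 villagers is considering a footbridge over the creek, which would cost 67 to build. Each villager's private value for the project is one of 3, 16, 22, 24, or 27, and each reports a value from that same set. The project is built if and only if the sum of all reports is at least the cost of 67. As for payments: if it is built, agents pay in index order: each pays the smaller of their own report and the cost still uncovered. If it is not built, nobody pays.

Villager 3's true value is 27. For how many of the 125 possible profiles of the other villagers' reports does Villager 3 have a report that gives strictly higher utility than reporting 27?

98

Others report (3, 16, 24): truth gives 0; report 24 gives 3 > 0. Violating.
Others report (3, 16, 27): truth gives 0; report 22 gives 5 > 0. Violating.
Others report (3, 22, 22): truth gives 0; report 22 gives 5 > 0. Violating.
Others report (3, 22, 24): truth gives 0; report 22 gives 5 > 0. Violating.
Others report (3, 3, 3): truth gives 0; no alternative beats it.
Others report (3, 3, 16): truth gives 0; no alternative beats it.
(Checking all 125 profiles: 98 have a profitable deviation, 27 do not.)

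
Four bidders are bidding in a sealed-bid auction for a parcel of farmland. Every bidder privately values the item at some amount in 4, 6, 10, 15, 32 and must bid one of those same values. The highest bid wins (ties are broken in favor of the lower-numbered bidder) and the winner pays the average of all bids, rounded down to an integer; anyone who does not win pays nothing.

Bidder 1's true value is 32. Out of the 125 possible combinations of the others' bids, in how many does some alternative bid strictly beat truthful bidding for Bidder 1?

Others bid (4, 4, 4): truth gives 21; bid 4 gives 28 > 21. Violating.
Others bid (4, 4, 6): truth gives 21; bid 6 gives 27 > 21. Violating.
Others bid (4, 4, 10): truth gives 20; bid 10 gives 25 > 20. Violating.
Others bid (4, 4, 15): truth gives 19; bid 15 gives 23 > 19. Violating.
Others bid (4, 4, 32): truth gives 14; no alternative beats it.
Others bid (4, 6, 32): truth gives 14; no alternative beats it.
(Checking all 125 profiles: 64 have a profitable deviation, 61 do not.)

64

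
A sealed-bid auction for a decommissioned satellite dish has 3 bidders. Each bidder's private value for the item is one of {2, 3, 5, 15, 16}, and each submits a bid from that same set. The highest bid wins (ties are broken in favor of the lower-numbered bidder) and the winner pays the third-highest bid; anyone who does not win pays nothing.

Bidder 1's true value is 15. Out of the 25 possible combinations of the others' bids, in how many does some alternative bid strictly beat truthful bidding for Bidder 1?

6

Others bid (2, 16): truth gives 0; bid 16 gives 13 > 0. Violating.
Others bid (3, 16): truth gives 0; bid 16 gives 12 > 0. Violating.
Others bid (5, 16): truth gives 0; bid 16 gives 10 > 0. Violating.
Others bid (16, 2): truth gives 0; bid 16 gives 13 > 0. Violating.
Others bid (2, 2): truth gives 13; no alternative beats it.
Others bid (2, 3): truth gives 13; no alternative beats it.
(Checking all 25 profiles: 6 have a profitable deviation, 19 do not.)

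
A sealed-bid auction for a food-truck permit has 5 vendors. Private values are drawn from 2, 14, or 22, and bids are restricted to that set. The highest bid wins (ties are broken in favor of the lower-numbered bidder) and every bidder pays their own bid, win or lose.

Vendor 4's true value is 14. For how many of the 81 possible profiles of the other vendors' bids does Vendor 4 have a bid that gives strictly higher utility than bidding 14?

Others bid (2, 2, 2, 22): truth gives -14; bid 2 gives -2 > -14. Violating.
Others bid (2, 2, 14, 2): truth gives -14; bid 2 gives -2 > -14. Violating.
Others bid (2, 2, 14, 14): truth gives -14; bid 2 gives -2 > -14. Violating.
Others bid (2, 2, 14, 22): truth gives -14; bid 2 gives -2 > -14. Violating.
Others bid (2, 2, 2, 2): truth gives 0; no alternative beats it.
Others bid (2, 2, 2, 14): truth gives 0; no alternative beats it.
(Checking all 81 profiles: 79 have a profitable deviation, 2 do not.)

79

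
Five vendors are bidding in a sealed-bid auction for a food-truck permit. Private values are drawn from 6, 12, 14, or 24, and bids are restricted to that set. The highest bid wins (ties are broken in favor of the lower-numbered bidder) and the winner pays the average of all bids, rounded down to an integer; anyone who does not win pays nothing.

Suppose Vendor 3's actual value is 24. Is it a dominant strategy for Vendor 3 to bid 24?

Consider the case where Vendor 1 bids 6, Vendor 2 bids 6, Vendor 4 bids 6 and Vendor 5 bids 6.
Truthful bid 24: wins, pays 9, utility 24 - 9 = 15.
Bid 12 instead: wins, pays 7, utility 24 - 7 = 17.
Since 17 > 15, bidding 12 is strictly better here, so truthful bidding is not dominant.

No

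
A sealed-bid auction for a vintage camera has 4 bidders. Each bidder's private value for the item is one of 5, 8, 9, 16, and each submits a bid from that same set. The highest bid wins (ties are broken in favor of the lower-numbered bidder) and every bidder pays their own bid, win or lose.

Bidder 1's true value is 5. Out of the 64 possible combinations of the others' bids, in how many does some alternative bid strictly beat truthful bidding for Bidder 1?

Others bid (5, 5, 8): truth gives -5; bid 8 gives -3 > -5. Violating.
Others bid (5, 5, 9): truth gives -5; bid 9 gives -4 > -5. Violating.
Others bid (5, 8, 5): truth gives -5; bid 8 gives -3 > -5. Violating.
Others bid (5, 8, 8): truth gives -5; bid 8 gives -3 > -5. Violating.
Others bid (5, 5, 5): truth gives 0; no alternative beats it.
Others bid (5, 5, 16): truth gives -5; no alternative beats it.
(Checking all 64 profiles: 26 have a profitable deviation, 38 do not.)

26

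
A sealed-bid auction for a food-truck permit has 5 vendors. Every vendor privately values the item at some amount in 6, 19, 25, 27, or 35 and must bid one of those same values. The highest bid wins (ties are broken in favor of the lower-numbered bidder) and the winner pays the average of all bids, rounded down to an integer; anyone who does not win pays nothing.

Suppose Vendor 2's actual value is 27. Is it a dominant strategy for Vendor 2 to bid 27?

Consider the case where Vendor 1 bids 6, Vendor 3 bids 6, Vendor 4 bids 6 and Vendor 5 bids 6.
Truthful bid 27: wins, pays 10, utility 27 - 10 = 17.
Bid 19 instead: wins, pays 8, utility 27 - 8 = 19.
Since 19 > 17, bidding 19 is strictly better here, so truthful bidding is not dominant.

No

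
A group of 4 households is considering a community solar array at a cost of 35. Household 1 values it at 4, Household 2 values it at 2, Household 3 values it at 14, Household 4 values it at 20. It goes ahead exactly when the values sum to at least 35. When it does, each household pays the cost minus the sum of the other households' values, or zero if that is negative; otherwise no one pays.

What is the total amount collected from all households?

Total value 40 ≥ cost 35, so it is built.
Household 1: others sum to 36; max(0, 35 - 36) = 0.
Household 2: others sum to 38; max(0, 35 - 38) = 0.
Household 3: others sum to 26; max(0, 35 - 26) = 9.
Household 4: others sum to 20; max(0, 35 - 20) = 15.
Total collected = 0 + 0 + 9 + 15 = 24.

24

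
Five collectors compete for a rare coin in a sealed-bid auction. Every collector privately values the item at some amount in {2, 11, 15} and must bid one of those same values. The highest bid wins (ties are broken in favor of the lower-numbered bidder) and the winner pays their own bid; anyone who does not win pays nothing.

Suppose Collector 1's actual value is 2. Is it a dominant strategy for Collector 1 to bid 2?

Yes

Check each profile of the others' bids and compare truth against every alternative bid.
Others bid (2, 2, 2, 2): truth gives 0, best alternative gives -9.
Others bid (2, 2, 2, 11): truth gives 0, best alternative gives -9.
Others bid (2, 2, 11, 2): truth gives 0, best alternative gives -9.
Others bid (2, 2, 11, 11): truth gives 0, best alternative gives -9.
Others bid (2, 11, 2, 2): truth gives 0, best alternative gives -9.
Others bid (2, 11, 2, 11): truth gives 0, best alternative gives -9.
(Remaining 75 profiles checked similarly; truth is weakly best in each.)
In every case the truthful bid is at least as good as any alternative, so it is a dominant strategy.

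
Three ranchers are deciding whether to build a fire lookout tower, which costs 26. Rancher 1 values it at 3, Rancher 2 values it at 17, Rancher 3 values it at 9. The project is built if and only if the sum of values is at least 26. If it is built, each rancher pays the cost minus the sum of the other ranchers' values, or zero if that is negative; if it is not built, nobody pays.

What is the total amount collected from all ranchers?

Total value 29 ≥ cost 26, so it is built.
Rancher 1: others sum to 26; max(0, 26 - 26) = 0.
Rancher 2: others sum to 12; max(0, 26 - 12) = 14.
Rancher 3: others sum to 20; max(0, 26 - 20) = 6.
Total collected = 0 + 14 + 6 = 20.

20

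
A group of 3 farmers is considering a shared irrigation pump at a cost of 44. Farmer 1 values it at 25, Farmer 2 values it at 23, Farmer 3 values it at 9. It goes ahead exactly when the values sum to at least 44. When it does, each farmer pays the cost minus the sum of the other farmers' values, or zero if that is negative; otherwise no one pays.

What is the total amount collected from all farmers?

22

Total value 57 ≥ cost 44, so it is built.
Farmer 1: others sum to 32; max(0, 44 - 32) = 12.
Farmer 2: others sum to 34; max(0, 44 - 34) = 10.
Farmer 3: others sum to 48; max(0, 44 - 48) = 0.
Total collected = 12 + 10 + 0 = 22.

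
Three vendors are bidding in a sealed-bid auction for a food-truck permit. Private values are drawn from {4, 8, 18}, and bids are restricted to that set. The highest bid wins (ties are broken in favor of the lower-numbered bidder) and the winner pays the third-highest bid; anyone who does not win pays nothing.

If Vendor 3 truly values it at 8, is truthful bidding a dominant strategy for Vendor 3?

Consider the case where Vendor 1 bids 4 and Vendor 2 bids 8.
Truthful bid 8: loses, pays 0, utility 0.
Bid 18 instead: wins, pays 4, utility 8 - 4 = 4.
Since 4 > 0, bidding 18 is strictly better here, so truthful bidding is not dominant.

No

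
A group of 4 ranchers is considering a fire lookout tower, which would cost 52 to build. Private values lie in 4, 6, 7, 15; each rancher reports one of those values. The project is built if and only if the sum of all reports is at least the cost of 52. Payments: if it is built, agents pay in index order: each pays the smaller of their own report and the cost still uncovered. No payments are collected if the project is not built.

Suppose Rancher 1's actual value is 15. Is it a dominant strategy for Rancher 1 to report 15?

No

Consider the case where Rancher 2 reports 15, Rancher 3 reports 15 and Rancher 4 reports 15.
Truthful report 15: project built, pays 15, utility 15 - 15 = 0.
Report 7 instead: project built, pays 7, utility 15 - 7 = 8.
Since 8 > 0, reporting 7 is strictly better here, so truthful reporting is not dominant.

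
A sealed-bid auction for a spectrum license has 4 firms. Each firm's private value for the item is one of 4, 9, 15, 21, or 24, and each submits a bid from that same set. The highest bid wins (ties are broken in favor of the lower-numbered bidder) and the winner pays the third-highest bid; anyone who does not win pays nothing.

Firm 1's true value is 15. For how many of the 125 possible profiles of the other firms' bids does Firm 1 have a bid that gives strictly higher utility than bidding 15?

Others bid (4, 4, 21): truth gives 0; bid 21 gives 11 > 0. Violating.
Others bid (4, 4, 24): truth gives 0; bid 24 gives 11 > 0. Violating.
Others bid (4, 9, 21): truth gives 0; bid 21 gives 6 > 0. Violating.
Others bid (4, 9, 24): truth gives 0; bid 24 gives 6 > 0. Violating.
Others bid (4, 4, 4): truth gives 11; no alternative beats it.
Others bid (4, 4, 9): truth gives 11; no alternative beats it.
(Checking all 125 profiles: 24 have a profitable deviation, 101 do not.)

24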